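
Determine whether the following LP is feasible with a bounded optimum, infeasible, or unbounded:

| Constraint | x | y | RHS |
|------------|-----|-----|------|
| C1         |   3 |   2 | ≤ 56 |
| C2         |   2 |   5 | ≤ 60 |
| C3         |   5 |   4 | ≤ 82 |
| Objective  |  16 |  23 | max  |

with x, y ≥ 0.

Feasible with a bounded optimal solution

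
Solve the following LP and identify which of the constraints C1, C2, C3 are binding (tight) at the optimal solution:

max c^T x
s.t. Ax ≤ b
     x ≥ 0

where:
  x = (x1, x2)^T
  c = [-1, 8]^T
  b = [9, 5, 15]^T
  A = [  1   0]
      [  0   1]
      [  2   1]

At x1 = 0, x2 = 5, compute slack b - a·x for each constraint:
  C1: 9 − 0 = 9  (slack)
  C2: 5 − 5 = 0  (binding)
  C3: 15 − 5 = 10  (slack)

Optimal: x1 = 0, x2 = 5
Binding: C2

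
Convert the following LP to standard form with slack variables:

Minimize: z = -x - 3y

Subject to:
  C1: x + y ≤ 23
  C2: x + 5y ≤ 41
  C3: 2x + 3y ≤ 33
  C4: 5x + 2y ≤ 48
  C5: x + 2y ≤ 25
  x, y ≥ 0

min z = -x - 3y

s.t.
  x + y + s1 = 23
  x + 5y + s2 = 41
  2x + 3y + s3 = 33
  5x + 2y + s4 = 48
  x + 2y + s5 = 25
  x, y, s1, s2, s3, s4, s5 ≥ 0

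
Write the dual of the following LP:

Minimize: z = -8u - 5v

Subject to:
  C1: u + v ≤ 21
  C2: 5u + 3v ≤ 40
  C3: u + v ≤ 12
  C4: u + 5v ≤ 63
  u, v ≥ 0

Primal min cᵀx s.t. Ax ≤ b, x ≥ 0  →  Dual max −bᵀy s.t. Aᵀy ≥ −c, y ≥ 0.

Maximize: z = -21y1 - 40y2 - 12y3 - 63y4

Subject to:
  y1 + 5y2 + y3 + y4 ≥ 8
  y1 + 3y2 + y3 + 5y4 ≥ 5
  y1, y2, y3, y4 ≥ 0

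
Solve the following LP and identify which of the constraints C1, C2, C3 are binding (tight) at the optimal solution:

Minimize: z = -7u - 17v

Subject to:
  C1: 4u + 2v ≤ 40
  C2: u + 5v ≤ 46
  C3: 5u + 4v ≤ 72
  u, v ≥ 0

At u = 6, v = 8, compute slack b - a·x for each constraint:
  C1: 40 − 40 = 0  (binding)
  C2: 46 − 46 = 0  (binding)
  C3: 72 − 62 = 10  (slack)

Optimal: u = 6, v = 8
Binding: C1, C2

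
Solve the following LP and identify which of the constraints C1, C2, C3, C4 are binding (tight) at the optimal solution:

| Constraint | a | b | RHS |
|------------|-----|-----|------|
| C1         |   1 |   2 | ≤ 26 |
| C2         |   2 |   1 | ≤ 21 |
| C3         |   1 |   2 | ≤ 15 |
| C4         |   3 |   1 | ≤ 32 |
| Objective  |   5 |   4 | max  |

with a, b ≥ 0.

At a = 9, b = 3, compute slack b - a·x for each constraint:
  C1: 26 − 15 = 11  (slack)
  C2: 21 − 21 = 0  (binding)
  C3: 15 − 15 = 0  (binding)
  C4: 32 − 30 = 2  (slack)

Optimal: a = 9, b = 3
Binding: C2, C3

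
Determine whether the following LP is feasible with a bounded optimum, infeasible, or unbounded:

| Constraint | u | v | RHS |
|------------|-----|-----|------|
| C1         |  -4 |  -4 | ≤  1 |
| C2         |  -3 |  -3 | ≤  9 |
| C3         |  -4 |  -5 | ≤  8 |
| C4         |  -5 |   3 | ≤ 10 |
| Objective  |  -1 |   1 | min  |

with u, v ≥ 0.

Unbounded (objective can decrease without bound)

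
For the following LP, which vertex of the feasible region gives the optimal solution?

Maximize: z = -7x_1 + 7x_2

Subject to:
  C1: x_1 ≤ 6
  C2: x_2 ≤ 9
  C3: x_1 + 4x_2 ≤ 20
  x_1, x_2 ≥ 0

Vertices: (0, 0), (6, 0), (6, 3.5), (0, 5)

Evaluate the objective at each vertex of the feasible region:
  z(0, 0) = 0
  z(6, 0) = -42
  z(6, 3.5) = -17.5
  z(0, 5) = 35  ←
The maximum is at x_1 = 0, x_2 = 5.

(0, 5)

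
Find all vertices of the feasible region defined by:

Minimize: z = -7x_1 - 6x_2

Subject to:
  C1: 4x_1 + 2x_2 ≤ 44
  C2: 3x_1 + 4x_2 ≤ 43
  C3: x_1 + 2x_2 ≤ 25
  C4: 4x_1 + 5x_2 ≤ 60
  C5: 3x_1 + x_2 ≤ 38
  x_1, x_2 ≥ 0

(0, 0), (11, 0), (9, 4), (0, 10.75)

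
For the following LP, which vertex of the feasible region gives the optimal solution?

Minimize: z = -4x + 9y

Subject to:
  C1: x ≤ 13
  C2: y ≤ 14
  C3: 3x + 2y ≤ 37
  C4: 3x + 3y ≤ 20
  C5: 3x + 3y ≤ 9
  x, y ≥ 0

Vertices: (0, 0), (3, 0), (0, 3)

Evaluate the objective at each vertex of the feasible region:
  z(0, 0) = 0
  z(3, 0) = -12  ←
  z(0, 3) = 27
The minimum is at x = 3, y = 0.

(3, 0)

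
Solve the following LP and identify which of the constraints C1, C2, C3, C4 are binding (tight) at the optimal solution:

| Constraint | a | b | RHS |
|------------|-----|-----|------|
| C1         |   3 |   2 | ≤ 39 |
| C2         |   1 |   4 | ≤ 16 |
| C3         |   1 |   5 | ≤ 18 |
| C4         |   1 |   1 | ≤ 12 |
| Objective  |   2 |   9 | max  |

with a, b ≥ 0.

At a = 8, b = 2, compute slack b - a·x for each constraint:
  C1: 39 − 28 = 11  (slack)
  C2: 16 − 16 = 0  (binding)
  C3: 18 − 18 = 0  (binding)
  C4: 12 − 10 = 2  (slack)

Optimal: a = 8, b = 2
Binding: C2, C3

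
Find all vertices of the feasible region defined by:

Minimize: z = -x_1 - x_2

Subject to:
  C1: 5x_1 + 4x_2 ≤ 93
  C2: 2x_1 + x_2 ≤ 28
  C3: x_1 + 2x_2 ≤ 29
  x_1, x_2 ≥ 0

(0, 0), (14, 0), (9, 10), (0, 14.5)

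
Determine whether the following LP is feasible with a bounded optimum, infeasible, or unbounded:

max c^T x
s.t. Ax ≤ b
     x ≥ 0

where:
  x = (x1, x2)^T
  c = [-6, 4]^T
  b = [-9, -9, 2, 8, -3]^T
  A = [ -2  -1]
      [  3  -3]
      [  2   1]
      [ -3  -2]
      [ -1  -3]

Infeasible (no feasible solution exists)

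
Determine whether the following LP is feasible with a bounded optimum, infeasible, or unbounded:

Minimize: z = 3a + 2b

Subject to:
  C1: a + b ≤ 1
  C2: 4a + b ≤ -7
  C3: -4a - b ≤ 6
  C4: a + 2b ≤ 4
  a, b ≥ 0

Infeasible (no feasible solution exists)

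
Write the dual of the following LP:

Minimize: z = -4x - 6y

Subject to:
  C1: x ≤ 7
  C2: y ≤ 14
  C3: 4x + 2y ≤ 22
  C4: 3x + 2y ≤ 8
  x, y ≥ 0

Primal min cᵀx s.t. Ax ≤ b, x ≥ 0  →  Dual max −bᵀy s.t. Aᵀy ≥ −c, y ≥ 0.

Maximize: z = -7y1 - 14y2 - 22y3 - 8y4

Subject to:
  y1 + 4y3 + 3y4 ≥ 4
  y2 + 2y3 + 2y4 ≥ 6
  y1, y2, y3, y4 ≥ 0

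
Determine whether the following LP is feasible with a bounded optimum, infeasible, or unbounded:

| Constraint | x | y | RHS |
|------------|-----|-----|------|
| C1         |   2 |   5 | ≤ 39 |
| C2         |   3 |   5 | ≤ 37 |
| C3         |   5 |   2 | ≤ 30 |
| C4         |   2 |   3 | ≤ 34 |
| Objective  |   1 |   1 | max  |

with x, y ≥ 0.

Feasible with a bounded optimal solution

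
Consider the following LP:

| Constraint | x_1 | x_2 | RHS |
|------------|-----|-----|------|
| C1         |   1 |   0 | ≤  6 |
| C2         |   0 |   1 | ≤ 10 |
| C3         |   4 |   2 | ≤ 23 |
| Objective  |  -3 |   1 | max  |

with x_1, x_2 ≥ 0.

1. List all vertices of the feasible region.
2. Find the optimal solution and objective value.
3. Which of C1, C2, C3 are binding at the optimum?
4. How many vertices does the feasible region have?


1. (0, 0), (5.75, 0), (0.75, 10), (0, 10)
2. x_1 = 0, x_2 = 10, z = 10
3. C2
4. 4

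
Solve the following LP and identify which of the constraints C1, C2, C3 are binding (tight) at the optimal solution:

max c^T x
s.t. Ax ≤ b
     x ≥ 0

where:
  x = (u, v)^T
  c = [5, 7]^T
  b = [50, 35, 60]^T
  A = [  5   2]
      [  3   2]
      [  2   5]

At u = 5, v = 10, compute slack b - a·x for each constraint:
  C1: 50 − 45 = 5  (slack)
  C2: 35 − 35 = 0  (binding)
  C3: 60 − 60 = 0  (binding)

Optimal: u = 5, v = 10
Binding: C2, C3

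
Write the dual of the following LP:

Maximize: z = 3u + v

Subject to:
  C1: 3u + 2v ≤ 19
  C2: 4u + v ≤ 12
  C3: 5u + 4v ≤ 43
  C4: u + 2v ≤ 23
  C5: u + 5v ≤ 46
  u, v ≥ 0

Primal max cᵀx s.t. Ax ≤ b, x ≥ 0  →  Dual min bᵀy s.t. Aᵀy ≥ c, y ≥ 0.

Minimize: z = 19y1 + 12y2 + 43y3 + 23y4 + 46y5

Subject to:
  3y1 + 4y2 + 5y3 + y4 + y5 ≥ 3
  2y1 + y2 + 4y3 + 2y4 + 5y5 ≥ 1
  y1, y2, y3, y4, y5 ≥ 0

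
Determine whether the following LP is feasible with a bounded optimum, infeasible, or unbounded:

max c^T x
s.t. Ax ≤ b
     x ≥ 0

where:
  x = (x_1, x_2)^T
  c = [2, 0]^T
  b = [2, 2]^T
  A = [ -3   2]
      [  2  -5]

Unbounded (objective can increase without bound)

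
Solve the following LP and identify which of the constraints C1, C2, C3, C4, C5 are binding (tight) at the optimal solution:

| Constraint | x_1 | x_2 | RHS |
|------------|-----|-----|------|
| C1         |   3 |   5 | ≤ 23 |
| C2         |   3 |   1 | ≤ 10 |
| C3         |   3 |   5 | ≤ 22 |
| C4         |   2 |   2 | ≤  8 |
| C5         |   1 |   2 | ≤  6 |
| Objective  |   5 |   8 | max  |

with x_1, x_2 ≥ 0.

At x_1 = 2, x_2 = 2, compute slack b - a·x for each constraint:
  C1: 23 − 16 = 7  (slack)
  C2: 10 − 8 = 2  (slack)
  C3: 22 − 16 = 6  (slack)
  C4: 8 − 8 = 0  (binding)
  C5: 6 − 6 = 0  (binding)

Optimal: x_1 = 2, x_2 = 2
Binding: C4, C5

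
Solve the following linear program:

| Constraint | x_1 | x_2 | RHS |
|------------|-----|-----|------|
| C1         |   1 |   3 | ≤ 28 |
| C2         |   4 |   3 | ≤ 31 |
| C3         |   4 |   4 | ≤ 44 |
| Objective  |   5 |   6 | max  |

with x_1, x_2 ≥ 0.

Evaluate the objective at each vertex of the feasible region:
  z(0, 0) = 0
  z(7.75, 0) = 38.75
  z(1, 9) = 59  ←
  z(0, 9.333) = 56
The maximum is at x_1 = 1, x_2 = 9.

x_1 = 1, x_2 = 9, z = 59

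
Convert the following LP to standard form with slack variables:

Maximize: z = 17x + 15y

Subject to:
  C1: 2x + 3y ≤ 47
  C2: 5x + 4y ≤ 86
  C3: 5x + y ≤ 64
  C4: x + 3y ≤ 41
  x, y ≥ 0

max z = 17x + 15y

s.t.
  2x + 3y + s1 = 47
  5x + 4y + s2 = 86
  5x + y + s3 = 64
  x + 3y + s4 = 41
  x, y, s1, s2, s3, s4 ≥ 0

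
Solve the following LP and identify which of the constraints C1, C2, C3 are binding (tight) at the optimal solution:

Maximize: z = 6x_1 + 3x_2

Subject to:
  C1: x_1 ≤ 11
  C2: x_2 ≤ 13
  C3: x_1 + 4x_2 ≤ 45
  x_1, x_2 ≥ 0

At x_1 = 11, x_2 = 8.5, compute slack b - a·x for each constraint:
  C1: 11 − 11 = 0  (binding)
  C2: 13 − 8.5 = 4.5  (slack)
  C3: 45 − 45 = 0  (binding)

Optimal: x_1 = 11, x_2 = 8.5
Binding: C1, C3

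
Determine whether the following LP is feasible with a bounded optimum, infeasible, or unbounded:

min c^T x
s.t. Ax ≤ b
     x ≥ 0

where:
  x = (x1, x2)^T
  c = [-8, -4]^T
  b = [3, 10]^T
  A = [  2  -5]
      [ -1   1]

Unbounded (objective can decrease without bound)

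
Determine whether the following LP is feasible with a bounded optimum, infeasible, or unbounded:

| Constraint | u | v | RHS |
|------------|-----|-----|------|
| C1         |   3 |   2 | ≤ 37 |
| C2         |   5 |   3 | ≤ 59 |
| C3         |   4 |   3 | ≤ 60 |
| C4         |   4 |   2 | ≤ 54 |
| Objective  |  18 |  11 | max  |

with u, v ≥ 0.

Feasible with a bounded optimal solution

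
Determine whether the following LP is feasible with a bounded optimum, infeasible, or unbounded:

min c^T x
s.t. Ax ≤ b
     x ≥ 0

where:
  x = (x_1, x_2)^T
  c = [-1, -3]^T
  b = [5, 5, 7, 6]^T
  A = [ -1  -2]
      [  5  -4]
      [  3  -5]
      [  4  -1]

Unbounded (objective can decrease without bound)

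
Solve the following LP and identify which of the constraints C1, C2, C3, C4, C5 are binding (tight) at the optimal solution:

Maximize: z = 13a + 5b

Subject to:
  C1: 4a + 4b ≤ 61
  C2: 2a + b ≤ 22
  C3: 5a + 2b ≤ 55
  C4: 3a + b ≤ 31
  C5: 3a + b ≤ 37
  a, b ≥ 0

At a = 9, b = 4, compute slack b - a·x for each constraint:
  C1: 61 − 52 = 9  (slack)
  C2: 22 − 22 = 0  (binding)
  C3: 55 − 53 = 2  (slack)
  C4: 31 − 31 = 0  (binding)
  C5: 37 − 31 = 6  (slack)

Optimal: a = 9, b = 4
Binding: C2, C4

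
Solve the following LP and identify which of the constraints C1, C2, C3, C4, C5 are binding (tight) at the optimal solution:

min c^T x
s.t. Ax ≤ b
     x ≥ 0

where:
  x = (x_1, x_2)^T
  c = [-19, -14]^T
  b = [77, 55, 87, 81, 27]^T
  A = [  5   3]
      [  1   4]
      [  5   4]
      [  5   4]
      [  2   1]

At x_1 = 9, x_2 = 9, compute slack b - a·x for each constraint:
  C1: 77 − 72 = 5  (slack)
  C2: 55 − 45 = 10  (slack)
  C3: 87 − 81 = 6  (slack)
  C4: 81 − 81 = 0  (binding)
  C5: 27 − 27 = 0  (binding)

Optimal: x_1 = 9, x_2 = 9
Binding: C4, C5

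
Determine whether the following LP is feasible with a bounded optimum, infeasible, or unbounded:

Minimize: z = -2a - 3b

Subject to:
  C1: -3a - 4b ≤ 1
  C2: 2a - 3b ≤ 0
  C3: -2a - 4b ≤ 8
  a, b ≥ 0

Unbounded (objective can decrease without bound)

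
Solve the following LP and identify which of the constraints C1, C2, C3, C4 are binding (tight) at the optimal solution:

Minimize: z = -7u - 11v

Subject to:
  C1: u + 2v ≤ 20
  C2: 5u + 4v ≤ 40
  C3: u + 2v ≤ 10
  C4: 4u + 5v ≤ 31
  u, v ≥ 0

At u = 4, v = 3, compute slack b - a·x for each constraint:
  C1: 20 − 10 = 10  (slack)
  C2: 40 − 32 = 8  (slack)
  C3: 10 − 10 = 0  (binding)
  C4: 31 − 31 = 0  (binding)

Optimal: u = 4, v = 3
Binding: C3, C4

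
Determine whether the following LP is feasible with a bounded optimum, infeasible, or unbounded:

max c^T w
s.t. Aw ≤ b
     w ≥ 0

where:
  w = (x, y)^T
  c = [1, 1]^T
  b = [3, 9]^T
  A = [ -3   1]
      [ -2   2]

Unbounded (objective can increase without bound)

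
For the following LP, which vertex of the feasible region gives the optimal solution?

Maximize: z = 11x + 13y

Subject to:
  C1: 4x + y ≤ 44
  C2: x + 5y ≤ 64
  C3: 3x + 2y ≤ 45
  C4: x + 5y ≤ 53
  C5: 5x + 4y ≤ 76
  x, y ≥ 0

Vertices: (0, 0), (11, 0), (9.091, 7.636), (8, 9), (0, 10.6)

Evaluate the objective at each vertex of the feasible region:
  z(0, 0) = 0
  z(11, 0) = 121
  z(9.091, 7.636) = 199.3
  z(8, 9) = 205  ←
  z(0, 10.6) = 137.8
The maximum is at x = 8, y = 9.

(8, 9)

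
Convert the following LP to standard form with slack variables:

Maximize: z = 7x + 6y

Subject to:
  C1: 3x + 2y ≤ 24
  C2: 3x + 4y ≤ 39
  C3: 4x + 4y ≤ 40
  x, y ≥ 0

max z = 7x + 6y

s.t.
  3x + 2y + s1 = 24
  3x + 4y + s2 = 39
  4x + 4y + s3 = 40
  x, y, s1, s2, s3 ≥ 0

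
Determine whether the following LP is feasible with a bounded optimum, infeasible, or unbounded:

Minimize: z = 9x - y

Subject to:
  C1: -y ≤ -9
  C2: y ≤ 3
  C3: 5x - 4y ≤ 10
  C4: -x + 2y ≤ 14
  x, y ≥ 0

Infeasible (no feasible solution exists)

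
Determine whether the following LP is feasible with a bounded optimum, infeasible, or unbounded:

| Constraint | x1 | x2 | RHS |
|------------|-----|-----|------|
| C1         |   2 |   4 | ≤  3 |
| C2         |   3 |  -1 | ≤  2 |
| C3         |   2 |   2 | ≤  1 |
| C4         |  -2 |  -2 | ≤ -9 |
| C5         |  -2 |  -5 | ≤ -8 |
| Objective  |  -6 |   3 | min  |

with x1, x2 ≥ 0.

Infeasible (no feasible solution exists)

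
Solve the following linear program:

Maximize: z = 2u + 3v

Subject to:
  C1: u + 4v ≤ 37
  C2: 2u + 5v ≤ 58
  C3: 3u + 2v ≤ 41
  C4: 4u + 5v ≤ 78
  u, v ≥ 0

Evaluate the objective at each vertex of the feasible region:
  z(0, 0) = 0
  z(13.67, 0) = 27.33
  z(9, 7) = 39  ←
  z(0, 9.25) = 27.75
The maximum is at u = 9, v = 7.

u = 9, v = 7, z = 39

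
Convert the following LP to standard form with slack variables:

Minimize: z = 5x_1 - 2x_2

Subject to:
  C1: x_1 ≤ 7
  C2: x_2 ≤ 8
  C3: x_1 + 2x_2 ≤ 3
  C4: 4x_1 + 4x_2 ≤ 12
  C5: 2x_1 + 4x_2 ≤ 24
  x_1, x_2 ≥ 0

min z = 5x_1 - 2x_2

s.t.
  x_1 + s1 = 7
  x_2 + s2 = 8
  x_1 + 2x_2 + s3 = 3
  4x_1 + 4x_2 + s4 = 12
  2x_1 + 4x_2 + s5 = 24
  x_1, x_2, s1, s2, s3, s4, s5 ≥ 0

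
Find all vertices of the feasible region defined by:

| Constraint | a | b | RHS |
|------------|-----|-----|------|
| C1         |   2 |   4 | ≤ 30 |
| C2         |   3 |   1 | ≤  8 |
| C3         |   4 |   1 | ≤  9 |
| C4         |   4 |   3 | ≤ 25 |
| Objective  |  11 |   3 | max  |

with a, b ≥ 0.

(0, 0), (2.25, 0), (1, 5), (0.2, 7.4), (0, 7.5)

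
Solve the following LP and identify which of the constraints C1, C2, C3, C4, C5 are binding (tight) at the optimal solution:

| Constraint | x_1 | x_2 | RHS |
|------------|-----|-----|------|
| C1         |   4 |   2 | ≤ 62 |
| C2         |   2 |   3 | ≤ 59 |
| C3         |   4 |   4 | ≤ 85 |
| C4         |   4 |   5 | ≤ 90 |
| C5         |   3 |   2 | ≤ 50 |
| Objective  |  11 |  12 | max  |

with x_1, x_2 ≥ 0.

At x_1 = 10, x_2 = 10, compute slack b - a·x for each constraint:
  C1: 62 − 60 = 2  (slack)
  C2: 59 − 50 = 9  (slack)
  C3: 85 − 80 = 5  (slack)
  C4: 90 − 90 = 0  (binding)
  C5: 50 − 50 = 0  (binding)

Optimal: x_1 = 10, x_2 = 10
Binding: C4, C5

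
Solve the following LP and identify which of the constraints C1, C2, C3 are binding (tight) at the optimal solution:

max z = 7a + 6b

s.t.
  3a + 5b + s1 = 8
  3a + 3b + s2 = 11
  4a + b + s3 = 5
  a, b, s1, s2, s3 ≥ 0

At a = 1, b = 1, compute slack b - a·x for each constraint:
  C1: 8 − 8 = 0  (binding)
  C2: 11 − 6 = 5  (slack)
  C3: 5 − 5 = 0  (binding)

Optimal: a = 1, b = 1
Binding: C1, C3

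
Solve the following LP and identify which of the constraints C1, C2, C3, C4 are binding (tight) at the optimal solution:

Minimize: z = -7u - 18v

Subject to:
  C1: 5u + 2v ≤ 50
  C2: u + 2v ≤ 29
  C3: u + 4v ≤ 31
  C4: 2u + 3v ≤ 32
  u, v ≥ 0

At u = 7, v = 6, compute slack b - a·x for each constraint:
  C1: 50 − 47 = 3  (slack)
  C2: 29 − 19 = 10  (slack)
  C3: 31 − 31 = 0  (binding)
  C4: 32 − 32 = 0  (binding)

Optimal: u = 7, v = 6
Binding: C3, C4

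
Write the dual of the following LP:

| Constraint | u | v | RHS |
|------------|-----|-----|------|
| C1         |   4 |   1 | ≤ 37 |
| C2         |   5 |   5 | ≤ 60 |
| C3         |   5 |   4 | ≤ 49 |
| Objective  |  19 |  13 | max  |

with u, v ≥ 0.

Primal max cᵀx s.t. Ax ≤ b, x ≥ 0  →  Dual min bᵀy s.t. Aᵀy ≥ c, y ≥ 0.

Minimize: z = 37y1 + 60y2 + 49y3

Subject to:
  4y1 + 5y2 + 5y3 ≥ 19
  y1 + 5y2 + 4y3 ≥ 13
  y1, y2, y3 ≥ 0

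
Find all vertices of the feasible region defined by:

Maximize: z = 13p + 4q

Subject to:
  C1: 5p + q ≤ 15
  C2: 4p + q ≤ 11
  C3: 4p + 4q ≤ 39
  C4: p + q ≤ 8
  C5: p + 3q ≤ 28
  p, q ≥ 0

(0, 0), (2.75, 0), (1, 7), (0, 8)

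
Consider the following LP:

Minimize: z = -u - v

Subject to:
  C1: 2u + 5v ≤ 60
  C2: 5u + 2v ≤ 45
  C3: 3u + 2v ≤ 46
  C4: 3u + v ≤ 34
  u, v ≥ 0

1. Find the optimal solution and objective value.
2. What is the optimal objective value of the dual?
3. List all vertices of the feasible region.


1. u = 5, v = 10, z = -15
2. -15
3. (0, 0), (9, 0), (5, 10), (0, 12)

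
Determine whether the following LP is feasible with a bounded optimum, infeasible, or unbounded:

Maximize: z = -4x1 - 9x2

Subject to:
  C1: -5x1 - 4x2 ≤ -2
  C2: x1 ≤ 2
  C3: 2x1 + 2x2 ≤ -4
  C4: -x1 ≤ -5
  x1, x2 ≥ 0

Infeasible (no feasible solution exists)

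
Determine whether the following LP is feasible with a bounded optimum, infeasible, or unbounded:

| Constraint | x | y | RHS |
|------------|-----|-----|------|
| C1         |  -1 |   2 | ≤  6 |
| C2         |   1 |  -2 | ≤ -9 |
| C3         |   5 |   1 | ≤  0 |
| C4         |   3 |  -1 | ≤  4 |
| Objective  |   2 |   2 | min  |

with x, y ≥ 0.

Infeasible (no feasible solution exists)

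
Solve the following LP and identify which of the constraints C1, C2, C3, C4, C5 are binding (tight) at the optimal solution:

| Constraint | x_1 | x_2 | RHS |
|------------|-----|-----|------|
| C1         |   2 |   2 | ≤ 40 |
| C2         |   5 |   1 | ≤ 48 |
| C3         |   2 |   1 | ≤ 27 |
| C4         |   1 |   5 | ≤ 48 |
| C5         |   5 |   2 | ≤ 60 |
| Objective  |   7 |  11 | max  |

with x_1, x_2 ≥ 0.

At x_1 = 8, x_2 = 8, compute slack b - a·x for each constraint:
  C1: 40 − 32 = 8  (slack)
  C2: 48 − 48 = 0  (binding)
  C3: 27 − 24 = 3  (slack)
  C4: 48 − 48 = 0  (binding)
  C5: 60 − 56 = 4  (slack)

Optimal: x_1 = 8, x_2 = 8
Binding: C2, C4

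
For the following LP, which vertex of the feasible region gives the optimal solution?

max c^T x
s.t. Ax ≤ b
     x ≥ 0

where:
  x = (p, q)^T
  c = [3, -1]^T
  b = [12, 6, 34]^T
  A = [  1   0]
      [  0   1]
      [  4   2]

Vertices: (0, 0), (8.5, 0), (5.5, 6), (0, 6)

Evaluate the objective at each vertex of the feasible region:
  z(0, 0) = 0
  z(8.5, 0) = 25.5  ←
  z(5.5, 6) = 10.5
  z(0, 6) = -6
The maximum is at p = 8.5, q = 0.

(8.5, 0)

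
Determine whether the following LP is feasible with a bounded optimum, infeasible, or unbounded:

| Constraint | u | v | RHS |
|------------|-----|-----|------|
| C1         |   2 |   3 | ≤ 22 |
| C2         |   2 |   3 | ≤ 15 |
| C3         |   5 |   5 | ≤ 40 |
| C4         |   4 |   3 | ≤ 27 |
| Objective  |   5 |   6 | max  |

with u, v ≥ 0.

Feasible with a bounded optimal solution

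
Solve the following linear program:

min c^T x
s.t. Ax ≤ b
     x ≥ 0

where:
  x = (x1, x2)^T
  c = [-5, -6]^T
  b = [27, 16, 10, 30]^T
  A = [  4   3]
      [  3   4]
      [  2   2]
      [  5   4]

Evaluate the objective at each vertex of the feasible region:
  z(0, 0) = 0
  z(5, 0) = -25
  z(4, 1) = -26  ←
  z(0, 4) = -24
The minimum is at x1 = 4, x2 = 1.

x1 = 4, x2 = 1, z = -26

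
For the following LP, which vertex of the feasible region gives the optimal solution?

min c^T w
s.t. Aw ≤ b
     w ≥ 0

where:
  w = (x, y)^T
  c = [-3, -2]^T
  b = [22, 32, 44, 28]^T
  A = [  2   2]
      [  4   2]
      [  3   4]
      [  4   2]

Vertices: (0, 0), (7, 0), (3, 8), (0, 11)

Evaluate the objective at each vertex of the feasible region:
  z(0, 0) = 0
  z(7, 0) = -21
  z(3, 8) = -25  ←
  z(0, 11) = -22
The minimum is at x = 3, y = 8.

(3, 8)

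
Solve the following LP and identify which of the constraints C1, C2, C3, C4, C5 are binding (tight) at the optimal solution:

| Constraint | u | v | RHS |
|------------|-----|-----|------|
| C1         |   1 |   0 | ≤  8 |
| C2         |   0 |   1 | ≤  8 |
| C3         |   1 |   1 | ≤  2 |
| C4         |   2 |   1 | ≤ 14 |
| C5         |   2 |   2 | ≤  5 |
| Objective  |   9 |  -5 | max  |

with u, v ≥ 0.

At u = 2, v = 0, compute slack b - a·x for each constraint:
  C1: 8 − 2 = 6  (slack)
  C2: 8 − 0 = 8  (slack)
  C3: 2 − 2 = 0  (binding)
  C4: 14 − 4 = 10  (slack)
  C5: 5 − 4 = 1  (slack)

Optimal: u = 2, v = 0
Binding: C3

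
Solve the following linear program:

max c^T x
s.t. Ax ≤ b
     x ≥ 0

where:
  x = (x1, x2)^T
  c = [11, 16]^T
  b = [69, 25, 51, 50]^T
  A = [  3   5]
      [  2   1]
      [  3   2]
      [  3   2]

Evaluate the objective at each vertex of the feasible region:
  z(0, 0) = 0
  z(12.5, 0) = 137.5
  z(8, 9) = 232  ←
  z(0, 13.8) = 220.8
The maximum is at x1 = 8, x2 = 9.

x1 = 8, x2 = 9, z = 232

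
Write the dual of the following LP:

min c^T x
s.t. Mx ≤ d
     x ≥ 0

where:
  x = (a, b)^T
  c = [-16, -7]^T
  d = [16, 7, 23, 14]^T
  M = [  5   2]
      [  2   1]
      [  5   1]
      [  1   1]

Primal min cᵀx s.t. Ax ≤ b, x ≥ 0  →  Dual max −bᵀy s.t. Aᵀy ≥ −c, y ≥ 0.

Maximize: z = -16y1 - 7y2 - 23y3 - 14y4

Subject to:
  5y1 + 2y2 + 5y3 + y4 ≥ 16
  2y1 + y2 + y3 + y4 ≥ 7
  y1, y2, y3, y4 ≥ 0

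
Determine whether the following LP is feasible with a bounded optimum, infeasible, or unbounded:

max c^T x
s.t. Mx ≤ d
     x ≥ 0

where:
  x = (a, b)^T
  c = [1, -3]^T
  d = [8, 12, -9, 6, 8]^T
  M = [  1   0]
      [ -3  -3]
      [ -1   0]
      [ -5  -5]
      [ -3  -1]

Infeasible (no feasible solution exists)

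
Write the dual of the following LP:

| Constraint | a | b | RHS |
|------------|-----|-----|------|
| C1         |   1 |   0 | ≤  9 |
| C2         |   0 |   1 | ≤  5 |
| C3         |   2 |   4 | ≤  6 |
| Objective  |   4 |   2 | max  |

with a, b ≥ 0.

Primal max cᵀx s.t. Ax ≤ b, x ≥ 0  →  Dual min bᵀy s.t. Aᵀy ≥ c, y ≥ 0.

Minimize: z = 9y1 + 5y2 + 6y3

Subject to:
  y1 + 2y3 ≥ 4
  y2 + 4y3 ≥ 2
  y1, y2, y3 ≥ 0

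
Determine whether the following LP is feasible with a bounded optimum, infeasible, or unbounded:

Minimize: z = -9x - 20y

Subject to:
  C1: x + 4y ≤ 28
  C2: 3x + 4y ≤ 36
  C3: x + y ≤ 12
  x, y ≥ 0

Feasible with a bounded optimal solution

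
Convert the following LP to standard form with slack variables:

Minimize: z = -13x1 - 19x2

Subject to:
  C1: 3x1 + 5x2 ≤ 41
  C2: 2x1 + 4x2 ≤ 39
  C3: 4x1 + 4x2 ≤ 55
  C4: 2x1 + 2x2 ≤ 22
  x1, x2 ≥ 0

min z = -13x1 - 19x2

s.t.
  3x1 + 5x2 + s1 = 41
  2x1 + 4x2 + s2 = 39
  4x1 + 4x2 + s3 = 55
  2x1 + 2x2 + s4 = 22
  x1, x2, s1, s2, s3, s4 ≥ 0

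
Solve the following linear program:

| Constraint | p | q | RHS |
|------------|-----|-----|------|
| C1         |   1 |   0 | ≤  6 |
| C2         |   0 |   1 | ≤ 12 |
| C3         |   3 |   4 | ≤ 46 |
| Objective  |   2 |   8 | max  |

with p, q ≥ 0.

Evaluate the objective at each vertex of the feasible region:
  z(0, 0) = 0
  z(6, 0) = 12
  z(6, 7) = 68
  z(0, 11.5) = 92  ←
The maximum is at p = 0, q = 11.5.

p = 0, q = 11.5, z = 92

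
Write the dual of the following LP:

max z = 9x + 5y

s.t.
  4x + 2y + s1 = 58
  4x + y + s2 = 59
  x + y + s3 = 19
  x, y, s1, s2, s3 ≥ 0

Primal max cᵀx s.t. Ax ≤ b, x ≥ 0  →  Dual min bᵀy s.t. Aᵀy ≥ c, y ≥ 0.

Minimize: z = 58y1 + 59y2 + 19y3

Subject to:
  4y1 + 4y2 + y3 ≥ 9
  2y1 + y2 + y3 ≥ 5
  y1, y2, y3 ≥ 0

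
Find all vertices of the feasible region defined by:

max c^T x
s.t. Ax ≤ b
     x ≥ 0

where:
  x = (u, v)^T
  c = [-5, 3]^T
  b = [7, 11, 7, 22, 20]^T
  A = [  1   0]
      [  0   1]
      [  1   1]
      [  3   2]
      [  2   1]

(0, 0), (7, 0), (0, 7)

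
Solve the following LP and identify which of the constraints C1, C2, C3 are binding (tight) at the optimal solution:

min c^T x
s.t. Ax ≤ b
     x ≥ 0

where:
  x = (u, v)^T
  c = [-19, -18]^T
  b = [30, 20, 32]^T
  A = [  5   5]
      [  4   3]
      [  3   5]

At u = 2, v = 4, compute slack b - a·x for each constraint:
  C1: 30 − 30 = 0  (binding)
  C2: 20 − 20 = 0  (binding)
  C3: 32 − 26 = 6  (slack)

Optimal: u = 2, v = 4
Binding: C1, C2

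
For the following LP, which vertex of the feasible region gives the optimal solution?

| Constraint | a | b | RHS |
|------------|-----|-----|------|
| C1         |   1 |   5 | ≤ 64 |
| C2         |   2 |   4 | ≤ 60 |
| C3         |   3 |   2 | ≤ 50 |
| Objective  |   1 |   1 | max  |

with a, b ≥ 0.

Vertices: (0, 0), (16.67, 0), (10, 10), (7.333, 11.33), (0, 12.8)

Evaluate the objective at each vertex of the feasible region:
  z(0, 0) = 0
  z(16.67, 0) = 16.67
  z(10, 10) = 20  ←
  z(7.333, 11.33) = 18.67
  z(0, 12.8) = 12.8
The maximum is at a = 10, b = 10.

(10, 10)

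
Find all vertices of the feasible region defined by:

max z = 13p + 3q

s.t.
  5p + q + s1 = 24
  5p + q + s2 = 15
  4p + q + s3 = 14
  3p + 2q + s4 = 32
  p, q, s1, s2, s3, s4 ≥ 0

(0, 0), (3, 0), (1, 10), (0, 14)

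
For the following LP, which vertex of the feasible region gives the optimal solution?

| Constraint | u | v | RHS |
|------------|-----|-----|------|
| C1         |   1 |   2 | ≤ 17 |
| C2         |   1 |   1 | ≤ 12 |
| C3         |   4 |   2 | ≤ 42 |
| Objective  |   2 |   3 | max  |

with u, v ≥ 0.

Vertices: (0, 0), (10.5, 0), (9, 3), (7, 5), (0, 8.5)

Evaluate the objective at each vertex of the feasible region:
  z(0, 0) = 0
  z(10.5, 0) = 21
  z(9, 3) = 27
  z(7, 5) = 29  ←
  z(0, 8.5) = 25.5
The maximum is at u = 7, v = 5.

(7, 5)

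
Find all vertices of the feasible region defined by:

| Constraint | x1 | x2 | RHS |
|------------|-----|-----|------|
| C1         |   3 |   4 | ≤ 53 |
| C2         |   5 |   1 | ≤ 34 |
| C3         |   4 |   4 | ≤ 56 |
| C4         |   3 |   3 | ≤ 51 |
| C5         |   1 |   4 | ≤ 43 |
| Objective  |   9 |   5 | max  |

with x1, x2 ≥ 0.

(0, 0), (6.8, 0), (5, 9), (4.333, 9.667), (0, 10.75)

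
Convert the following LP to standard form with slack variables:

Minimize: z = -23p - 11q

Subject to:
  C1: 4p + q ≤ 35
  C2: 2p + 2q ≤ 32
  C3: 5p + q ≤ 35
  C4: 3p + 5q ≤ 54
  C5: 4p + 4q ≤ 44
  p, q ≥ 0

min z = -23p - 11q

s.t.
  4p + q + s1 = 35
  2p + 2q + s2 = 32
  5p + q + s3 = 35
  3p + 5q + s4 = 54
  4p + 4q + s5 = 44
  p, q, s1, s2, s3, s4, s5 ≥ 0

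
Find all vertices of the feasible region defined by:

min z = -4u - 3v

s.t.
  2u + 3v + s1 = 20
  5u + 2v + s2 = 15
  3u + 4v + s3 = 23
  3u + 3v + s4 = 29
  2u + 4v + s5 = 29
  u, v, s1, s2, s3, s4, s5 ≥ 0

(0, 0), (3, 0), (1, 5), (0, 5.75)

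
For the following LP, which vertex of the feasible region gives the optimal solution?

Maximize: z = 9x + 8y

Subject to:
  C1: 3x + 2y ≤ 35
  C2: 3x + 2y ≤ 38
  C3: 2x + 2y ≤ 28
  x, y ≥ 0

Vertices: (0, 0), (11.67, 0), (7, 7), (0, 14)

Evaluate the objective at each vertex of the feasible region:
  z(0, 0) = 0
  z(11.67, 0) = 105
  z(7, 7) = 119  ←
  z(0, 14) = 112
The maximum is at x = 7, y = 7.

(7, 7)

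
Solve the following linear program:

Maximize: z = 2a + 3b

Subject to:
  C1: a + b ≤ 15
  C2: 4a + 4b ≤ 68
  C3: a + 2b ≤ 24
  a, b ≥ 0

Evaluate the objective at each vertex of the feasible region:
  z(0, 0) = 0
  z(15, 0) = 30
  z(6, 9) = 39  ←
  z(0, 12) = 36
The maximum is at a = 6, b = 9.

a = 6, b = 9, z = 39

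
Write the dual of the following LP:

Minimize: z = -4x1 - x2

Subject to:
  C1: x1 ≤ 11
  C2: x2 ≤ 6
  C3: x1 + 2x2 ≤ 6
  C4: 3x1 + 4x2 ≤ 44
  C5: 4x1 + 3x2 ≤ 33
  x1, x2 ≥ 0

Primal min cᵀx s.t. Ax ≤ b, x ≥ 0  →  Dual max −bᵀy s.t. Aᵀy ≥ −c, y ≥ 0.

Maximize: z = -11y1 - 6y2 - 6y3 - 44y4 - 33y5

Subject to:
  y1 + y3 + 3y4 + 4y5 ≥ 4
  y2 + 2y3 + 4y4 + 3y5 ≥ 1
  y1, y2, y3, y4, y5 ≥ 0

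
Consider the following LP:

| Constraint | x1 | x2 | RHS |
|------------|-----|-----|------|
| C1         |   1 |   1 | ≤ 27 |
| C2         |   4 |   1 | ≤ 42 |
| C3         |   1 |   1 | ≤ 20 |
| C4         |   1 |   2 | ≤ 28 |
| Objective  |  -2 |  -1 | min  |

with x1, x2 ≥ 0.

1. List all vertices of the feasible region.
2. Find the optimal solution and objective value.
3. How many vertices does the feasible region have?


1. (0, 0), (10.5, 0), (8, 10), (0, 14)
2. x1 = 8, x2 = 10, z = -26
3. 4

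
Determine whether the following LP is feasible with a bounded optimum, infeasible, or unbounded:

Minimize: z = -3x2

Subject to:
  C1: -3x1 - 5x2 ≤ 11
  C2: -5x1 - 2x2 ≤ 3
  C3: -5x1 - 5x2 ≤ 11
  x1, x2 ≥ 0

Unbounded (objective can decrease without bound)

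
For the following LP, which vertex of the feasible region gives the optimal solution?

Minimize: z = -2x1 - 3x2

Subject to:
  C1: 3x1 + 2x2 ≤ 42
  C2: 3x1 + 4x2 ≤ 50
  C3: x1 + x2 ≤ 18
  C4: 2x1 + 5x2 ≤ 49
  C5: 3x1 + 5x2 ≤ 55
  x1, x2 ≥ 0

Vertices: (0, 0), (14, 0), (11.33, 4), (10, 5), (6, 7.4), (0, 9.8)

Evaluate the objective at each vertex of the feasible region:
  z(0, 0) = 0
  z(14, 0) = -28
  z(11.33, 4) = -34.67
  z(10, 5) = -35  ←
  z(6, 7.4) = -34.2
  z(0, 9.8) = -29.4
The minimum is at x1 = 10, x2 = 5.

(10, 5)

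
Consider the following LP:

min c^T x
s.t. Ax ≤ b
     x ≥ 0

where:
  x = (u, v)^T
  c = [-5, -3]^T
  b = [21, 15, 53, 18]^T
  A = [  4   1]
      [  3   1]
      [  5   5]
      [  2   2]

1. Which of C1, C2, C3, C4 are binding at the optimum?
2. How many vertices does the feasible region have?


1. C2, C4
2. 4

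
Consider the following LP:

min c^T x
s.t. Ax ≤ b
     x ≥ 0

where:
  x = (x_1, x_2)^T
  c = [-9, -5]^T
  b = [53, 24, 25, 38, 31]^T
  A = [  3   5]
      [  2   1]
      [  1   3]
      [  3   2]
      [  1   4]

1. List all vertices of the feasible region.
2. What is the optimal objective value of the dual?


1. (0, 0), (12, 0), (10, 4), (9.333, 5), (8.5, 5.5), (7, 6), (0, 7.75)
2. -110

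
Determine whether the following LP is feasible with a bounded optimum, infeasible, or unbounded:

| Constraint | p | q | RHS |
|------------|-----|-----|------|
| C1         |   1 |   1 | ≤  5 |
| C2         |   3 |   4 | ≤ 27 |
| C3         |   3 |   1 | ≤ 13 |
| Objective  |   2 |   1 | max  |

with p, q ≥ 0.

Feasible with a bounded optimal solution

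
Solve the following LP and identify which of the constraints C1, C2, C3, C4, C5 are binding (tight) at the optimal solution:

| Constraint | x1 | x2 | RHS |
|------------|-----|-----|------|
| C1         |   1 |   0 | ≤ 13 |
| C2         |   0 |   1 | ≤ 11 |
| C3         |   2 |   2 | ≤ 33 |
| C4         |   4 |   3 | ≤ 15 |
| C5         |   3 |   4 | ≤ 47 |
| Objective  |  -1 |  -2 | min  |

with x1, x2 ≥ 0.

At x1 = 0, x2 = 5, compute slack b - a·x for each constraint:
  C1: 13 − 0 = 13  (slack)
  C2: 11 − 5 = 6  (slack)
  C3: 33 − 10 = 23  (slack)
  C4: 15 − 15 = 0  (binding)
  C5: 47 − 20 = 27  (slack)

Optimal: x1 = 0, x2 = 5
Binding: C4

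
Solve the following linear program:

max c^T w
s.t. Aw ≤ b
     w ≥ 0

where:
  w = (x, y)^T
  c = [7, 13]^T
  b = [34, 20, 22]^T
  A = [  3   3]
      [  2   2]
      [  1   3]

Evaluate the objective at each vertex of the feasible region:
  z(0, 0) = 0
  z(10, 0) = 70
  z(4, 6) = 106  ←
  z(0, 7.333) = 95.33
The maximum is at x = 4, y = 6.

x = 4, y = 6, z = 106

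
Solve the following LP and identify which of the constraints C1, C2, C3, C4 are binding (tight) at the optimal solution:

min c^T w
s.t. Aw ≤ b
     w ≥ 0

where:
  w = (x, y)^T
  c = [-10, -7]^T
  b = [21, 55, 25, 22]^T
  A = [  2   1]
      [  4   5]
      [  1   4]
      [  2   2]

At x = 10, y = 1, compute slack b - a·x for each constraint:
  C1: 21 − 21 = 0  (binding)
  C2: 55 − 45 = 10  (slack)
  C3: 25 − 14 = 11  (slack)
  C4: 22 − 22 = 0  (binding)

Optimal: x = 10, y = 1
Binding: C1, C4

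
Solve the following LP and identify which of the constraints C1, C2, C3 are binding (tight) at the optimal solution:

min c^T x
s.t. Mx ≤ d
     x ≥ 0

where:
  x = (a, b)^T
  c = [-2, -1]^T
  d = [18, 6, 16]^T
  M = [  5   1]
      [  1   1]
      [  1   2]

At a = 3, b = 3, compute slack b - a·x for each constraint:
  C1: 18 − 18 = 0  (binding)
  C2: 6 − 6 = 0  (binding)
  C3: 16 − 9 = 7  (slack)

Optimal: a = 3, b = 3
Binding: C1, C2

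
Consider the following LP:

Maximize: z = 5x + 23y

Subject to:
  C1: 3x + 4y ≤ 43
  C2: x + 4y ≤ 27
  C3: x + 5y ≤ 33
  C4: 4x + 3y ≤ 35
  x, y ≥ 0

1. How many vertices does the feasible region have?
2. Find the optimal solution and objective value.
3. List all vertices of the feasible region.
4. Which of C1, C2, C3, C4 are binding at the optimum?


1. 5
2. x = 3, y = 6, z = 153
3. (0, 0), (8.75, 0), (4.538, 5.615), (3, 6), (0, 6.6)
4. C2, C3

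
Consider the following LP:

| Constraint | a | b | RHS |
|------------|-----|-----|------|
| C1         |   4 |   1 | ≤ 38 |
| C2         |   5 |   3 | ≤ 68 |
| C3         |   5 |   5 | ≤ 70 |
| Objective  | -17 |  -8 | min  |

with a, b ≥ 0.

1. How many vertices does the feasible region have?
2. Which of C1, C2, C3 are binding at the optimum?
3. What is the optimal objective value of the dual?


1. 4
2. C1, C3
3. -184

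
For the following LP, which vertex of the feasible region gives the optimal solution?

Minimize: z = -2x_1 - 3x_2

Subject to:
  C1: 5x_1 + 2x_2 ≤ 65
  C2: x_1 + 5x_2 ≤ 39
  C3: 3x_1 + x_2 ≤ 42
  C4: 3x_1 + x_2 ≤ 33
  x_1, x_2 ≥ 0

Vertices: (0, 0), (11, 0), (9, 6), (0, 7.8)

Evaluate the objective at each vertex of the feasible region:
  z(0, 0) = 0
  z(11, 0) = -22
  z(9, 6) = -36  ←
  z(0, 7.8) = -23.4
The minimum is at x_1 = 9, x_2 = 6.

(9, 6)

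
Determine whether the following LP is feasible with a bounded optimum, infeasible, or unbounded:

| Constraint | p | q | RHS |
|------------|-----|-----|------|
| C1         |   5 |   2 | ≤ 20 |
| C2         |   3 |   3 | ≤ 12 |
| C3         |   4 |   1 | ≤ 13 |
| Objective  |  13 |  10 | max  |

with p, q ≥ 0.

Feasible with a bounded optimal solution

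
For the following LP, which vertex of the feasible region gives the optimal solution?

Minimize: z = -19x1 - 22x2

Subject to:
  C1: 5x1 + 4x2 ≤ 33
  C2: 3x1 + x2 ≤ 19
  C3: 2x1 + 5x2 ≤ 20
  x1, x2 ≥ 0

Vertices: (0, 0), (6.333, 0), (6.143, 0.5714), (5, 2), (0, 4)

Evaluate the objective at each vertex of the feasible region:
  z(0, 0) = 0
  z(6.333, 0) = -120.3
  z(6.143, 0.5714) = -129.3
  z(5, 2) = -139  ←
  z(0, 4) = -88
The minimum is at x1 = 5, x2 = 2.

(5, 2)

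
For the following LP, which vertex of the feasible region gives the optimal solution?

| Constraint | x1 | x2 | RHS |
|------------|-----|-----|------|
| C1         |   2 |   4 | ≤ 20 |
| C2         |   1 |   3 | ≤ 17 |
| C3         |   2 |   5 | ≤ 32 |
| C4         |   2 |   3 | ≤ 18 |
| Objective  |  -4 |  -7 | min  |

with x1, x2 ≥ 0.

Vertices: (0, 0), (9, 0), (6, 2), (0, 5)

Evaluate the objective at each vertex of the feasible region:
  z(0, 0) = 0
  z(9, 0) = -36
  z(6, 2) = -38  ←
  z(0, 5) = -35
The minimum is at x1 = 6, x2 = 2.

(6, 2)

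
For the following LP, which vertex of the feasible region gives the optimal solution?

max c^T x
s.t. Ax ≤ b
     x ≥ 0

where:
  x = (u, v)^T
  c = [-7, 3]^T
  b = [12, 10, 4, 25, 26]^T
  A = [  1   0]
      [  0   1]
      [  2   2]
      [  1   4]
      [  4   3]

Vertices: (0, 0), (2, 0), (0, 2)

Evaluate the objective at each vertex of the feasible region:
  z(0, 0) = 0
  z(2, 0) = -14
  z(0, 2) = 6  ←
The maximum is at u = 0, v = 2.

(0, 2)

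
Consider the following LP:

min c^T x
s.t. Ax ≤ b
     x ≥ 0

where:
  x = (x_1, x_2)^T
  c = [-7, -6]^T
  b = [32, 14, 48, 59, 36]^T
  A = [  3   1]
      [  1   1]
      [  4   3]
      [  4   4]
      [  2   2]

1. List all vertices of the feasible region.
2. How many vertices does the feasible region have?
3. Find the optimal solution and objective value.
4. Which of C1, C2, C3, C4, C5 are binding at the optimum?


1. (0, 0), (10.67, 0), (9.6, 3.2), (6, 8), (0, 14)
2. 5
3. x_1 = 6, x_2 = 8, z = -90
4. C2, C3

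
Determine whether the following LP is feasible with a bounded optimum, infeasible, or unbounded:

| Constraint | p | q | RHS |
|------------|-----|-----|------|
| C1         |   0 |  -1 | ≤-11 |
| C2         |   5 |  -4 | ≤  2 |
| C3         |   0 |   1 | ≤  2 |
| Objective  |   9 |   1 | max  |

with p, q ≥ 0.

Infeasible (no feasible solution exists)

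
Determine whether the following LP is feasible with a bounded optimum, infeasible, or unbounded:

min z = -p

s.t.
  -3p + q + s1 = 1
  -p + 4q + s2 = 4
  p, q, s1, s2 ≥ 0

Unbounded (objective can decrease without bound)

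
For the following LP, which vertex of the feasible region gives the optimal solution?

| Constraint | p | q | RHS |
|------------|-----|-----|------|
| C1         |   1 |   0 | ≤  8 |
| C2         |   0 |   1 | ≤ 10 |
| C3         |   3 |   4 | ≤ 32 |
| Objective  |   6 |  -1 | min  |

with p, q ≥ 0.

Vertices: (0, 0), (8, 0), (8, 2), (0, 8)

Evaluate the objective at each vertex of the feasible region:
  z(0, 0) = 0
  z(8, 0) = 48
  z(8, 2) = 46
  z(0, 8) = -8  ←
The minimum is at p = 0, q = 8.

(0, 8)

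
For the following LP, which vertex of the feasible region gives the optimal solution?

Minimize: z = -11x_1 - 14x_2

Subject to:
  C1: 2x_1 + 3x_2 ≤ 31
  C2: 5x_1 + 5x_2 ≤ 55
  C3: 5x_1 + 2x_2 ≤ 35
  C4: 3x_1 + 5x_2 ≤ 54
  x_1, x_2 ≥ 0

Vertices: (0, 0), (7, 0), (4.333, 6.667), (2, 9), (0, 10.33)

Evaluate the objective at each vertex of the feasible region:
  z(0, 0) = 0
  z(7, 0) = -77
  z(4.333, 6.667) = -141
  z(2, 9) = -148  ←
  z(0, 10.33) = -144.7
The minimum is at x_1 = 2, x_2 = 9.

(2, 9)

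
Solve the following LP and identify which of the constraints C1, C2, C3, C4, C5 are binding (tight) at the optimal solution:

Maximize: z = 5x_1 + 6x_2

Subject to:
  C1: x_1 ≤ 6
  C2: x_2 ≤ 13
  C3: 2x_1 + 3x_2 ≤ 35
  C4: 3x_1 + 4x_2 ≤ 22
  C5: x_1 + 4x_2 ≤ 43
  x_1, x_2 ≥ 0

At x_1 = 6, x_2 = 1, compute slack b - a·x for each constraint:
  C1: 6 − 6 = 0  (binding)
  C2: 13 − 1 = 12  (slack)
  C3: 35 − 15 = 20  (slack)
  C4: 22 − 22 = 0  (binding)
  C5: 43 − 10 = 33  (slack)

Optimal: x_1 = 6, x_2 = 1
Binding: C1, C4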